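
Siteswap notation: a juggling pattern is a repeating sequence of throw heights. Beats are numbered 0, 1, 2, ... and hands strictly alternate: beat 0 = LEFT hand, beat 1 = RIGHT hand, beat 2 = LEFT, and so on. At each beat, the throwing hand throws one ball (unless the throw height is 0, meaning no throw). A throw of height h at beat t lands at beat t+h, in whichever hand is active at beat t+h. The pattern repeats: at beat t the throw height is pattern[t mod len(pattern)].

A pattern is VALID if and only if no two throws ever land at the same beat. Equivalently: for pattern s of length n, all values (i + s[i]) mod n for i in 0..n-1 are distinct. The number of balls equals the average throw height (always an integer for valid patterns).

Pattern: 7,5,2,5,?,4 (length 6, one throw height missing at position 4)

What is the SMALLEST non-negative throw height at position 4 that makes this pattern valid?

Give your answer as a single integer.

i=0: (0 + 7) mod 6 = 1
i=1: (1 + 5) mod 6 = 0
i=2: (2 + 2) mod 6 = 4
i=3: (3 + 5) mod 6 = 2
i=4: s[i]=? (unknown)
i=5: (5 + 4) mod 6 = 3
Known residues: [0, 1, 2, 3, 4]; need a permutation of 0..5, so missing residue r = 5
Need (4 + s) mod 6 = 5; smallest s = (5 - 4) mod 6 = 1

Answer: 1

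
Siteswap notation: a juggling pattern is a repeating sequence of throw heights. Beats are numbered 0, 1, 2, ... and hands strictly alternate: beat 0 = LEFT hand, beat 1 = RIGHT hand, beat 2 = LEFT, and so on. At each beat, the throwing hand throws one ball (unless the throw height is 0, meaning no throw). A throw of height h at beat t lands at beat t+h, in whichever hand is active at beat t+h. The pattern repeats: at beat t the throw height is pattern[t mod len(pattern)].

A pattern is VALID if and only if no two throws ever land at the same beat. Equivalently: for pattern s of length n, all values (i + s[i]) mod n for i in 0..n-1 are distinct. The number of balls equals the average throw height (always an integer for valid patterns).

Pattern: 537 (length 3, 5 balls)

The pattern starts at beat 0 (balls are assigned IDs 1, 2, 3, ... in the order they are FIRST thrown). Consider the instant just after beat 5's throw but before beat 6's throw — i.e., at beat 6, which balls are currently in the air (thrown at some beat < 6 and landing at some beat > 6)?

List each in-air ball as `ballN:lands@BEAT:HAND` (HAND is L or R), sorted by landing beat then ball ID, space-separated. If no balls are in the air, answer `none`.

Answer: ball2:lands@7:R ball4:lands@8:L ball3:lands@9:R ball1:lands@12:L

Derivation:
Beat 0 (L): throw ball1 h=5 -> lands@5:R; in-air after throw: [b1@5:R]
Beat 1 (R): throw ball2 h=3 -> lands@4:L; in-air after throw: [b2@4:L b1@5:R]
Beat 2 (L): throw ball3 h=7 -> lands@9:R; in-air after throw: [b2@4:L b1@5:R b3@9:R]
Beat 3 (R): throw ball4 h=5 -> lands@8:L; in-air after throw: [b2@4:L b1@5:R b4@8:L b3@9:R]
Beat 4 (L): throw ball2 h=3 -> lands@7:R; in-air after throw: [b1@5:R b2@7:R b4@8:L b3@9:R]
Beat 5 (R): throw ball1 h=7 -> lands@12:L; in-air after throw: [b2@7:R b4@8:L b3@9:R b1@12:L]
Beat 6 (L): throw ball5 h=5 -> lands@11:R; in-air after throw: [b2@7:R b4@8:L b3@9:R b5@11:R b1@12:L]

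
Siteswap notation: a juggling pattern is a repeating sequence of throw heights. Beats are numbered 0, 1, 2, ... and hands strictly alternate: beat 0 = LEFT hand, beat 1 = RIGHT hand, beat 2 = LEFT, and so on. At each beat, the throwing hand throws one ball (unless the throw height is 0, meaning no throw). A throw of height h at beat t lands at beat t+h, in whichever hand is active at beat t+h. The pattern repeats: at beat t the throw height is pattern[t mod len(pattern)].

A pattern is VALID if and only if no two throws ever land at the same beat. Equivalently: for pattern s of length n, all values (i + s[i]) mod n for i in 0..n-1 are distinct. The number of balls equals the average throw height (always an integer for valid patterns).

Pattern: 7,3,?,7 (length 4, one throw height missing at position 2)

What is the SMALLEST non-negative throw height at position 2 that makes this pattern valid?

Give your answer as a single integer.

Answer: 3

Derivation:
i=0: (0 + 7) mod 4 = 3
i=1: (1 + 3) mod 4 = 0
i=2: s[i]=? (unknown)
i=3: (3 + 7) mod 4 = 2
Known residues: [0, 2, 3]; need a permutation of 0..3, so missing residue r = 1
Need (2 + s) mod 4 = 1; smallest s = (1 - 2) mod 4 = 3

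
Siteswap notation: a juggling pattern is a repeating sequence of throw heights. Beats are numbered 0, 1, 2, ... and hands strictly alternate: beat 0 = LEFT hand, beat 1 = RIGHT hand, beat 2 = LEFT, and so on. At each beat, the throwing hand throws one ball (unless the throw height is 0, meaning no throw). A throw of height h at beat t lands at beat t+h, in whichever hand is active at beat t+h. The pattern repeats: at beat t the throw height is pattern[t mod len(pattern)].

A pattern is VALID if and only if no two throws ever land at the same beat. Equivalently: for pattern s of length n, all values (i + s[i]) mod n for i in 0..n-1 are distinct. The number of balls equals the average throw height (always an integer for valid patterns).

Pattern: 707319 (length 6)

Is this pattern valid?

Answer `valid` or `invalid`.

Answer: invalid

Derivation:
i=0: (i + s[i]) mod n = (0 + 7) mod 6 = 1
i=1: (i + s[i]) mod n = (1 + 0) mod 6 = 1
i=2: (i + s[i]) mod n = (2 + 7) mod 6 = 3
i=3: (i + s[i]) mod n = (3 + 3) mod 6 = 0
i=4: (i + s[i]) mod n = (4 + 1) mod 6 = 5
i=5: (i + s[i]) mod n = (5 + 9) mod 6 = 2
Residues: [1, 1, 3, 0, 5, 2], distinct: False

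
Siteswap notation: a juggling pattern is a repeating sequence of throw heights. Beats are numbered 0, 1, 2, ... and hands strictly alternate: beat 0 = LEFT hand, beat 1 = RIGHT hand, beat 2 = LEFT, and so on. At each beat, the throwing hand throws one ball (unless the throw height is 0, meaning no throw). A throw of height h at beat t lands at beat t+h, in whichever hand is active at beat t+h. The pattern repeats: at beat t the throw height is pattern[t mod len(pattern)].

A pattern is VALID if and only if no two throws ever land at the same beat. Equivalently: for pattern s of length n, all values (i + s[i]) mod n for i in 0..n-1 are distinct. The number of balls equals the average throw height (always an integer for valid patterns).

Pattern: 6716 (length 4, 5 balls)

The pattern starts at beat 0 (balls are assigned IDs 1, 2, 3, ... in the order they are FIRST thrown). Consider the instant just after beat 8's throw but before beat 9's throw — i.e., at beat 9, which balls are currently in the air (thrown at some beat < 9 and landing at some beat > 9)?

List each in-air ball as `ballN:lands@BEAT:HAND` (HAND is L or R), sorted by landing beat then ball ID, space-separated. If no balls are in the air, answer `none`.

Beat 0 (L): throw ball1 h=6 -> lands@6:L; in-air after throw: [b1@6:L]
Beat 1 (R): throw ball2 h=7 -> lands@8:L; in-air after throw: [b1@6:L b2@8:L]
Beat 2 (L): throw ball3 h=1 -> lands@3:R; in-air after throw: [b3@3:R b1@6:L b2@8:L]
Beat 3 (R): throw ball3 h=6 -> lands@9:R; in-air after throw: [b1@6:L b2@8:L b3@9:R]
Beat 4 (L): throw ball4 h=6 -> lands@10:L; in-air after throw: [b1@6:L b2@8:L b3@9:R b4@10:L]
Beat 5 (R): throw ball5 h=7 -> lands@12:L; in-air after throw: [b1@6:L b2@8:L b3@9:R b4@10:L b5@12:L]
Beat 6 (L): throw ball1 h=1 -> lands@7:R; in-air after throw: [b1@7:R b2@8:L b3@9:R b4@10:L b5@12:L]
Beat 7 (R): throw ball1 h=6 -> lands@13:R; in-air after throw: [b2@8:L b3@9:R b4@10:L b5@12:L b1@13:R]
Beat 8 (L): throw ball2 h=6 -> lands@14:L; in-air after throw: [b3@9:R b4@10:L b5@12:L b1@13:R b2@14:L]
Beat 9 (R): throw ball3 h=7 -> lands@16:L; in-air after throw: [b4@10:L b5@12:L b1@13:R b2@14:L b3@16:L]

Answer: ball4:lands@10:L ball5:lands@12:L ball1:lands@13:R ball2:lands@14:L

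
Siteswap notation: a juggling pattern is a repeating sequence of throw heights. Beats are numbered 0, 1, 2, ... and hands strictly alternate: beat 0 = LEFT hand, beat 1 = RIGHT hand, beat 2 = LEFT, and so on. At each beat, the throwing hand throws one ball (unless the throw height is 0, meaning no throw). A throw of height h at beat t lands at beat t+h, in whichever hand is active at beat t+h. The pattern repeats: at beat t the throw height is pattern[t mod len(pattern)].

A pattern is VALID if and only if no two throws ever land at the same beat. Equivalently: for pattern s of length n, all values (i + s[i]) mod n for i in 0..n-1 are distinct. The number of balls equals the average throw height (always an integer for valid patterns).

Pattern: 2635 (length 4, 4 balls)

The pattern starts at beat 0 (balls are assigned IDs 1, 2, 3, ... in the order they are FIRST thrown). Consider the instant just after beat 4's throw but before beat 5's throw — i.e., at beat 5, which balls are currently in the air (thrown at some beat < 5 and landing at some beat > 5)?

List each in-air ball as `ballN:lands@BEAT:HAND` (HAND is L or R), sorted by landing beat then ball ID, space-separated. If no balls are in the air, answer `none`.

Beat 0 (L): throw ball1 h=2 -> lands@2:L; in-air after throw: [b1@2:L]
Beat 1 (R): throw ball2 h=6 -> lands@7:R; in-air after throw: [b1@2:L b2@7:R]
Beat 2 (L): throw ball1 h=3 -> lands@5:R; in-air after throw: [b1@5:R b2@7:R]
Beat 3 (R): throw ball3 h=5 -> lands@8:L; in-air after throw: [b1@5:R b2@7:R b3@8:L]
Beat 4 (L): throw ball4 h=2 -> lands@6:L; in-air after throw: [b1@5:R b4@6:L b2@7:R b3@8:L]
Beat 5 (R): throw ball1 h=6 -> lands@11:R; in-air after throw: [b4@6:L b2@7:R b3@8:L b1@11:R]

Answer: ball4:lands@6:L ball2:lands@7:R ball3:lands@8:L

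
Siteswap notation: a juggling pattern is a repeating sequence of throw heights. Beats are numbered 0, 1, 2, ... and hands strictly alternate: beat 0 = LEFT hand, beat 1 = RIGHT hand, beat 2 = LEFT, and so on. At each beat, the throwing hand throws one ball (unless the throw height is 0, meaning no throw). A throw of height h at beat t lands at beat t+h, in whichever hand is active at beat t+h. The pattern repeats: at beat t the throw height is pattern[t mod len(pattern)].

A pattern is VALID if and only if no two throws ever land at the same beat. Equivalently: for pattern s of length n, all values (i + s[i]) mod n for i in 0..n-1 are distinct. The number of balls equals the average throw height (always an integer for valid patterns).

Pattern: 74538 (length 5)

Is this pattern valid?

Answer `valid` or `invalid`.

i=0: (i + s[i]) mod n = (0 + 7) mod 5 = 2
i=1: (i + s[i]) mod n = (1 + 4) mod 5 = 0
i=2: (i + s[i]) mod n = (2 + 5) mod 5 = 2
i=3: (i + s[i]) mod n = (3 + 3) mod 5 = 1
i=4: (i + s[i]) mod n = (4 + 8) mod 5 = 2
Residues: [2, 0, 2, 1, 2], distinct: False

Answer: invalid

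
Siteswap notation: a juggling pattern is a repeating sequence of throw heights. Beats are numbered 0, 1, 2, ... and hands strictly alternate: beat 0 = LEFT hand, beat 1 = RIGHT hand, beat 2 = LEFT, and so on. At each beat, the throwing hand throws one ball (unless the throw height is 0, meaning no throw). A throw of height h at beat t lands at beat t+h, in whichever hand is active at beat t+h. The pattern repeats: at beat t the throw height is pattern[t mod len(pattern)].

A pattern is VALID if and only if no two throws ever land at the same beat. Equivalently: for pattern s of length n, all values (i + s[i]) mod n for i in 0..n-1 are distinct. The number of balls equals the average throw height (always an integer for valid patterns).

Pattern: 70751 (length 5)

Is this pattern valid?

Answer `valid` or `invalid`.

Answer: valid

Derivation:
i=0: (i + s[i]) mod n = (0 + 7) mod 5 = 2
i=1: (i + s[i]) mod n = (1 + 0) mod 5 = 1
i=2: (i + s[i]) mod n = (2 + 7) mod 5 = 4
i=3: (i + s[i]) mod n = (3 + 5) mod 5 = 3
i=4: (i + s[i]) mod n = (4 + 1) mod 5 = 0
Residues: [2, 1, 4, 3, 0], distinct: True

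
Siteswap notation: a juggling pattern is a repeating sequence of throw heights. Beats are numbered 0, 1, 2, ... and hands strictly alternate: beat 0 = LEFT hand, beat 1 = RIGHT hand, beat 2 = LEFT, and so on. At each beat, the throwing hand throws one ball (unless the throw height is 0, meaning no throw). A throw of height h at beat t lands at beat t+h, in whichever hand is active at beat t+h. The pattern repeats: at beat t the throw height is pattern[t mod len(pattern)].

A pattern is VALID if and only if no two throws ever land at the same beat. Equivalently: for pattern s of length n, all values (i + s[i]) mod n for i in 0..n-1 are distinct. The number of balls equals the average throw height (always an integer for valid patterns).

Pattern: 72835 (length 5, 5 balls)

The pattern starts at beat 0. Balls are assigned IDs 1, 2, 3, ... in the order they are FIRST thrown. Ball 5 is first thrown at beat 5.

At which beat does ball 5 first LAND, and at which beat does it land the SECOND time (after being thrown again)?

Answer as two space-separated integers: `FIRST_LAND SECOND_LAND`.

Beat 0 (L): throw ball1 h=7 -> lands@7:R; in-air after throw: [b1@7:R]
Beat 1 (R): throw ball2 h=2 -> lands@3:R; in-air after throw: [b2@3:R b1@7:R]
Beat 2 (L): throw ball3 h=8 -> lands@10:L; in-air after throw: [b2@3:R b1@7:R b3@10:L]
Beat 3 (R): throw ball2 h=3 -> lands@6:L; in-air after throw: [b2@6:L b1@7:R b3@10:L]
Beat 4 (L): throw ball4 h=5 -> lands@9:R; in-air after throw: [b2@6:L b1@7:R b4@9:R b3@10:L]
Beat 5 (R): throw ball5 h=7 -> lands@12:L; in-air after throw: [b2@6:L b1@7:R b4@9:R b3@10:L b5@12:L]
Beat 6 (L): throw ball2 h=2 -> lands@8:L; in-air after throw: [b1@7:R b2@8:L b4@9:R b3@10:L b5@12:L]
Beat 7 (R): throw ball1 h=8 -> lands@15:R; in-air after throw: [b2@8:L b4@9:R b3@10:L b5@12:L b1@15:R]
Beat 8 (L): throw ball2 h=3 -> lands@11:R; in-air after throw: [b4@9:R b3@10:L b2@11:R b5@12:L b1@15:R]
Beat 9 (R): throw ball4 h=5 -> lands@14:L; in-air after throw: [b3@10:L b2@11:R b5@12:L b4@14:L b1@15:R]
Beat 10 (L): throw ball3 h=7 -> lands@17:R; in-air after throw: [b2@11:R b5@12:L b4@14:L b1@15:R b3@17:R]
Beat 11 (R): throw ball2 h=2 -> lands@13:R; in-air after throw: [b5@12:L b2@13:R b4@14:L b1@15:R b3@17:R]
Beat 12 (L): throw ball5 h=8 -> lands@20:L; in-air after throw: [b2@13:R b4@14:L b1@15:R b3@17:R b5@20:L]
Beat 13 (R): throw ball2 h=3 -> lands@16:L; in-air after throw: [b4@14:L b1@15:R b2@16:L b3@17:R b5@20:L]
Beat 14 (L): throw ball4 h=5 -> lands@19:R; in-air after throw: [b1@15:R b2@16:L b3@17:R b4@19:R b5@20:L]
Beat 15 (R): throw ball1 h=7 -> lands@22:L; in-air after throw: [b2@16:L b3@17:R b4@19:R b5@20:L b1@22:L]
Beat 16 (L): throw ball2 h=2 -> lands@18:L; in-air after throw: [b3@17:R b2@18:L b4@19:R b5@20:L b1@22:L]
Beat 17 (R): throw ball3 h=8 -> lands@25:R; in-air after throw: [b2@18:L b4@19:R b5@20:L b1@22:L b3@25:R]
Ball 5: thrown@5 h=7 -> first land @12; rethrown@12 h=8 -> second land @20

Answer: 12 20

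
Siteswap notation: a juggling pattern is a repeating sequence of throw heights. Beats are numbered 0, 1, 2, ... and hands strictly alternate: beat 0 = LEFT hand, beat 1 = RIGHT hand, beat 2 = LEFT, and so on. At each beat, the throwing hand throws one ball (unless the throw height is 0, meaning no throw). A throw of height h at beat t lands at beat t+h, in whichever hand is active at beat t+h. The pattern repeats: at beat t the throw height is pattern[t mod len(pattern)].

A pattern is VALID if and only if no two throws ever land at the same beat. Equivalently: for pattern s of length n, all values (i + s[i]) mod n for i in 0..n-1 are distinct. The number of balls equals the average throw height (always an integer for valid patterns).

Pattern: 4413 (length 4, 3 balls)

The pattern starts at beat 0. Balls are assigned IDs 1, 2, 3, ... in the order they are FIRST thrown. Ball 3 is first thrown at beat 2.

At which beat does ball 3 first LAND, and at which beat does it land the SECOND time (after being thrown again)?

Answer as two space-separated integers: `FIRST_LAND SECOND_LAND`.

Beat 0 (L): throw ball1 h=4 -> lands@4:L; in-air after throw: [b1@4:L]
Beat 1 (R): throw ball2 h=4 -> lands@5:R; in-air after throw: [b1@4:L b2@5:R]
Beat 2 (L): throw ball3 h=1 -> lands@3:R; in-air after throw: [b3@3:R b1@4:L b2@5:R]
Beat 3 (R): throw ball3 h=3 -> lands@6:L; in-air after throw: [b1@4:L b2@5:R b3@6:L]
Beat 4 (L): throw ball1 h=4 -> lands@8:L; in-air after throw: [b2@5:R b3@6:L b1@8:L]
Beat 5 (R): throw ball2 h=4 -> lands@9:R; in-air after throw: [b3@6:L b1@8:L b2@9:R]
Beat 6 (L): throw ball3 h=1 -> lands@7:R; in-air after throw: [b3@7:R b1@8:L b2@9:R]
Ball 3: thrown@2 h=1 -> first land @3; rethrown@3 h=3 -> second land @6

Answer: 3 6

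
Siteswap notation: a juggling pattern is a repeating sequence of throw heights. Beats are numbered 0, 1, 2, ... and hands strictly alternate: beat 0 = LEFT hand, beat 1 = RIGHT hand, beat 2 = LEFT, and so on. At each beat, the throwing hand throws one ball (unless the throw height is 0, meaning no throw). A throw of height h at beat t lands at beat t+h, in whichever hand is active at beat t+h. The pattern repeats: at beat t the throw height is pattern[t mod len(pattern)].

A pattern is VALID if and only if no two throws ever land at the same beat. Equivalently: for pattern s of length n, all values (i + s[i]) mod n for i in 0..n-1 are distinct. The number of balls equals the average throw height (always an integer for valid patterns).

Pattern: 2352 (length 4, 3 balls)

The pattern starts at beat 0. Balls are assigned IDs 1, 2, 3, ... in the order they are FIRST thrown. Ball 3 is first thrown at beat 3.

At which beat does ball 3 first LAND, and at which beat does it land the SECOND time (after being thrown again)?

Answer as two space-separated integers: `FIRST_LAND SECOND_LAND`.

Beat 0 (L): throw ball1 h=2 -> lands@2:L; in-air after throw: [b1@2:L]
Beat 1 (R): throw ball2 h=3 -> lands@4:L; in-air after throw: [b1@2:L b2@4:L]
Beat 2 (L): throw ball1 h=5 -> lands@7:R; in-air after throw: [b2@4:L b1@7:R]
Beat 3 (R): throw ball3 h=2 -> lands@5:R; in-air after throw: [b2@4:L b3@5:R b1@7:R]
Beat 4 (L): throw ball2 h=2 -> lands@6:L; in-air after throw: [b3@5:R b2@6:L b1@7:R]
Beat 5 (R): throw ball3 h=3 -> lands@8:L; in-air after throw: [b2@6:L b1@7:R b3@8:L]
Beat 6 (L): throw ball2 h=5 -> lands@11:R; in-air after throw: [b1@7:R b3@8:L b2@11:R]
Beat 7 (R): throw ball1 h=2 -> lands@9:R; in-air after throw: [b3@8:L b1@9:R b2@11:R]
Beat 8 (L): throw ball3 h=2 -> lands@10:L; in-air after throw: [b1@9:R b3@10:L b2@11:R]
Ball 3: thrown@3 h=2 -> first land @5; rethrown@5 h=3 -> second land @8

Answer: 5 8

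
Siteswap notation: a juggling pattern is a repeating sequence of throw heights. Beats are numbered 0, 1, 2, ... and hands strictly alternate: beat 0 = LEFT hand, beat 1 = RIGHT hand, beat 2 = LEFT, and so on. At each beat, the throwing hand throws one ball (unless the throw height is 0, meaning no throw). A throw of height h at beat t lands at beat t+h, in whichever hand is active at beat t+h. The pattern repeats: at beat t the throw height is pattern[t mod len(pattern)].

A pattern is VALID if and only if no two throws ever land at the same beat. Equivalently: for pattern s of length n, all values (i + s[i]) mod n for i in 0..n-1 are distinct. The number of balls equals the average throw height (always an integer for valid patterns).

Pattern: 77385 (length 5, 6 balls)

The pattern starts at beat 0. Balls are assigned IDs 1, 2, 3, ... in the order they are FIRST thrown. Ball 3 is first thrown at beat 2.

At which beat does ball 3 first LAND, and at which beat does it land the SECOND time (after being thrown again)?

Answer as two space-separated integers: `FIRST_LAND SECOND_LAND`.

Answer: 5 12

Derivation:
Beat 0 (L): throw ball1 h=7 -> lands@7:R; in-air after throw: [b1@7:R]
Beat 1 (R): throw ball2 h=7 -> lands@8:L; in-air after throw: [b1@7:R b2@8:L]
Beat 2 (L): throw ball3 h=3 -> lands@5:R; in-air after throw: [b3@5:R b1@7:R b2@8:L]
Beat 3 (R): throw ball4 h=8 -> lands@11:R; in-air after throw: [b3@5:R b1@7:R b2@8:L b4@11:R]
Beat 4 (L): throw ball5 h=5 -> lands@9:R; in-air after throw: [b3@5:R b1@7:R b2@8:L b5@9:R b4@11:R]
Beat 5 (R): throw ball3 h=7 -> lands@12:L; in-air after throw: [b1@7:R b2@8:L b5@9:R b4@11:R b3@12:L]
Beat 6 (L): throw ball6 h=7 -> lands@13:R; in-air after throw: [b1@7:R b2@8:L b5@9:R b4@11:R b3@12:L b6@13:R]
Beat 7 (R): throw ball1 h=3 -> lands@10:L; in-air after throw: [b2@8:L b5@9:R b1@10:L b4@11:R b3@12:L b6@13:R]
Beat 8 (L): throw ball2 h=8 -> lands@16:L; in-air after throw: [b5@9:R b1@10:L b4@11:R b3@12:L b6@13:R b2@16:L]
Beat 9 (R): throw ball5 h=5 -> lands@14:L; in-air after throw: [b1@10:L b4@11:R b3@12:L b6@13:R b5@14:L b2@16:L]
Beat 10 (L): throw ball1 h=7 -> lands@17:R; in-air after throw: [b4@11:R b3@12:L b6@13:R b5@14:L b2@16:L b1@17:R]
Beat 11 (R): throw ball4 h=7 -> lands@18:L; in-air after throw: [b3@12:L b6@13:R b5@14:L b2@16:L b1@17:R b4@18:L]
Beat 12 (L): throw ball3 h=3 -> lands@15:R; in-air after throw: [b6@13:R b5@14:L b3@15:R b2@16:L b1@17:R b4@18:L]
Ball 3: thrown@2 h=3 -> first land @5; rethrown@5 h=7 -> second land @12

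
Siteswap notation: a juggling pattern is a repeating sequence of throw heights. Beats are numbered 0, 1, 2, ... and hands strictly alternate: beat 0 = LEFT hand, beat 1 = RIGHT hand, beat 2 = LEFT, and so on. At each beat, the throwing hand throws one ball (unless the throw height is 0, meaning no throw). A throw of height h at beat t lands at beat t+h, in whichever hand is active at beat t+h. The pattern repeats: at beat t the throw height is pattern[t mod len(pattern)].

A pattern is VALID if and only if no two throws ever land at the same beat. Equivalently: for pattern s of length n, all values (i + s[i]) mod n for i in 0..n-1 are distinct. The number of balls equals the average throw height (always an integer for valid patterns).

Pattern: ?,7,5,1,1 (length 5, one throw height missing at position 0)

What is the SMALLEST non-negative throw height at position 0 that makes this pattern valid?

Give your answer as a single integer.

Answer: 1

Derivation:
i=0: s[i]=? (unknown)
i=1: (1 + 7) mod 5 = 3
i=2: (2 + 5) mod 5 = 2
i=3: (3 + 1) mod 5 = 4
i=4: (4 + 1) mod 5 = 0
Known residues: [0, 2, 3, 4]; need a permutation of 0..4, so missing residue r = 1
Need (0 + s) mod 5 = 1; smallest s = (1 - 0) mod 5 = 1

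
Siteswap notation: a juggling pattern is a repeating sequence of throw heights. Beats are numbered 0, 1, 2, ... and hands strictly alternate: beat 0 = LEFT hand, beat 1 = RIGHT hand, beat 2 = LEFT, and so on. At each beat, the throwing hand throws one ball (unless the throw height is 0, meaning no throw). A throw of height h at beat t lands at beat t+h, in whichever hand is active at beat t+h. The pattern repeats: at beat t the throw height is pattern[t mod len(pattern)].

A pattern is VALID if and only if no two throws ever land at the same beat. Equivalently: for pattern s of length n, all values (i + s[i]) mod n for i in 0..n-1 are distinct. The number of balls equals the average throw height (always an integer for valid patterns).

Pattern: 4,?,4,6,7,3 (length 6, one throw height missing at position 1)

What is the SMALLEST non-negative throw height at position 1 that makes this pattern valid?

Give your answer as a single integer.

Answer: 0

Derivation:
i=0: (0 + 4) mod 6 = 4
i=1: s[i]=? (unknown)
i=2: (2 + 4) mod 6 = 0
i=3: (3 + 6) mod 6 = 3
i=4: (4 + 7) mod 6 = 5
i=5: (5 + 3) mod 6 = 2
Known residues: [0, 2, 3, 4, 5]; need a permutation of 0..5, so missing residue r = 1
Need (1 + s) mod 6 = 1; smallest s = (1 - 1) mod 6 = 0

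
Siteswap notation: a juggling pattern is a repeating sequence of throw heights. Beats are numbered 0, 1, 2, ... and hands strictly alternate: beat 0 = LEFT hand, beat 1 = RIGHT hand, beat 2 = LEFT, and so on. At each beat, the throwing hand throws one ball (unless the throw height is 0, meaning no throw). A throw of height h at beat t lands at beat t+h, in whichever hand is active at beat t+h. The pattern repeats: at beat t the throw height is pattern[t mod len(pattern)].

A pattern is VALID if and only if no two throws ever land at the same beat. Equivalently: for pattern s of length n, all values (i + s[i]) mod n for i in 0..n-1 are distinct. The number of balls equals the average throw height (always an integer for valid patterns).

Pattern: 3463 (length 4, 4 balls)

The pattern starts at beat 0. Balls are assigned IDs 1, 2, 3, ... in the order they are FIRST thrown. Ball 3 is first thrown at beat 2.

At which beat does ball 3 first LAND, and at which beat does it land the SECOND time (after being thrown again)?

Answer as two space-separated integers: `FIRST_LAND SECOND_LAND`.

Answer: 8 11

Derivation:
Beat 0 (L): throw ball1 h=3 -> lands@3:R; in-air after throw: [b1@3:R]
Beat 1 (R): throw ball2 h=4 -> lands@5:R; in-air after throw: [b1@3:R b2@5:R]
Beat 2 (L): throw ball3 h=6 -> lands@8:L; in-air after throw: [b1@3:R b2@5:R b3@8:L]
Beat 3 (R): throw ball1 h=3 -> lands@6:L; in-air after throw: [b2@5:R b1@6:L b3@8:L]
Beat 4 (L): throw ball4 h=3 -> lands@7:R; in-air after throw: [b2@5:R b1@6:L b4@7:R b3@8:L]
Beat 5 (R): throw ball2 h=4 -> lands@9:R; in-air after throw: [b1@6:L b4@7:R b3@8:L b2@9:R]
Beat 6 (L): throw ball1 h=6 -> lands@12:L; in-air after throw: [b4@7:R b3@8:L b2@9:R b1@12:L]
Beat 7 (R): throw ball4 h=3 -> lands@10:L; in-air after throw: [b3@8:L b2@9:R b4@10:L b1@12:L]
Beat 8 (L): throw ball3 h=3 -> lands@11:R; in-air after throw: [b2@9:R b4@10:L b3@11:R b1@12:L]
Beat 9 (R): throw ball2 h=4 -> lands@13:R; in-air after throw: [b4@10:L b3@11:R b1@12:L b2@13:R]
Beat 10 (L): throw ball4 h=6 -> lands@16:L; in-air after throw: [b3@11:R b1@12:L b2@13:R b4@16:L]
Beat 11 (R): throw ball3 h=3 -> lands@14:L; in-air after throw: [b1@12:L b2@13:R b3@14:L b4@16:L]
Ball 3: thrown@2 h=6 -> first land @8; rethrown@8 h=3 -> second land @11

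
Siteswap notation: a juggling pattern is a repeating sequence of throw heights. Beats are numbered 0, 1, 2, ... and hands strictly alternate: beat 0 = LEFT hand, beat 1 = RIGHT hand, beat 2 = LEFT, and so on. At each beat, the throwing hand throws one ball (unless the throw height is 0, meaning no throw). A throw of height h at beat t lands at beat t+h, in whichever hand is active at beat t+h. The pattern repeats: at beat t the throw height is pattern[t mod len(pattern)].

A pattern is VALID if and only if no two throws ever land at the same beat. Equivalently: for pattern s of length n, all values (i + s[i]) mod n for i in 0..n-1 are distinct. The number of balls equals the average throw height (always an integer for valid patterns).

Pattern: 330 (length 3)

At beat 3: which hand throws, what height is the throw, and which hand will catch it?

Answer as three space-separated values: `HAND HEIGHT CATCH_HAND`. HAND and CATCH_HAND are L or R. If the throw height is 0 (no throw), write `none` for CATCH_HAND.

Beat 3: 3 mod 2 = 1, so hand = R
Throw height = pattern[3 mod 3] = pattern[0] = 3
Lands at beat 3+3=6, 6 mod 2 = 0, so catch hand = L

Answer: R 3 L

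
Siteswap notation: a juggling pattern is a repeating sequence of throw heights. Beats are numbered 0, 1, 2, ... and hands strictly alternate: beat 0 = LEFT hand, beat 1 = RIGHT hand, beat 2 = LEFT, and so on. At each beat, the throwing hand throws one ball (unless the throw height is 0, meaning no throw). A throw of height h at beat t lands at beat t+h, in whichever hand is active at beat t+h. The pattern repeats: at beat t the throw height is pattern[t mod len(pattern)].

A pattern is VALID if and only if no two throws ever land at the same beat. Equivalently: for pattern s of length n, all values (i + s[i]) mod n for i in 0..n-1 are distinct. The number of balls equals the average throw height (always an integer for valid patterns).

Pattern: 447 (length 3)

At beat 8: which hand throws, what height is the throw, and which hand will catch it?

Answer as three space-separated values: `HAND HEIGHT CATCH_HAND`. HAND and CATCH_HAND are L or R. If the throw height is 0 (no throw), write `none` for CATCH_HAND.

Beat 8: 8 mod 2 = 0, so hand = L
Throw height = pattern[8 mod 3] = pattern[2] = 7
Lands at beat 8+7=15, 15 mod 2 = 1, so catch hand = R

Answer: L 7 R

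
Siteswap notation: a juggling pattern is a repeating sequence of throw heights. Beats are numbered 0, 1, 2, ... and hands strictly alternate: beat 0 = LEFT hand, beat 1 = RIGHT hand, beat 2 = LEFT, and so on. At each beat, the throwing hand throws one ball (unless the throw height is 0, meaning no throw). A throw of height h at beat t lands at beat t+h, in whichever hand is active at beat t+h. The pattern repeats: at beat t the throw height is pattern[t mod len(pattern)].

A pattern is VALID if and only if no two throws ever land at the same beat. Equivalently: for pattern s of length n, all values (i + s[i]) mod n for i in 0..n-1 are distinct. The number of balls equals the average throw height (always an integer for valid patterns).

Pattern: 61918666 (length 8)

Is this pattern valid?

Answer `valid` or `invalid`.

i=0: (i + s[i]) mod n = (0 + 6) mod 8 = 6
i=1: (i + s[i]) mod n = (1 + 1) mod 8 = 2
i=2: (i + s[i]) mod n = (2 + 9) mod 8 = 3
i=3: (i + s[i]) mod n = (3 + 1) mod 8 = 4
i=4: (i + s[i]) mod n = (4 + 8) mod 8 = 4
i=5: (i + s[i]) mod n = (5 + 6) mod 8 = 3
i=6: (i + s[i]) mod n = (6 + 6) mod 8 = 4
i=7: (i + s[i]) mod n = (7 + 6) mod 8 = 5
Residues: [6, 2, 3, 4, 4, 3, 4, 5], distinct: False

Answer: invalid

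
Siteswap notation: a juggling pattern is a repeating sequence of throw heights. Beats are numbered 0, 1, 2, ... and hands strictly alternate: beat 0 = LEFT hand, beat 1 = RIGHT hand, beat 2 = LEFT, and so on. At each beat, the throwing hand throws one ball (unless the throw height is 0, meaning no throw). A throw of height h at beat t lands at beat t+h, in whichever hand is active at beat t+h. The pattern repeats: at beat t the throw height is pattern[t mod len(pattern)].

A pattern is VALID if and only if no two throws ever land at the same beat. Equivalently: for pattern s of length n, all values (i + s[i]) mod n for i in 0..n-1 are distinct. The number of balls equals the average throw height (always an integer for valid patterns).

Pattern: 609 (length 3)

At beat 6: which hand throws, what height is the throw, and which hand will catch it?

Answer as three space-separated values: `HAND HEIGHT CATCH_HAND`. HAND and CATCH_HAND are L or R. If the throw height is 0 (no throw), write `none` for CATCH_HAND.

Answer: L 6 L

Derivation:
Beat 6: 6 mod 2 = 0, so hand = L
Throw height = pattern[6 mod 3] = pattern[0] = 6
Lands at beat 6+6=12, 12 mod 2 = 0, so catch hand = L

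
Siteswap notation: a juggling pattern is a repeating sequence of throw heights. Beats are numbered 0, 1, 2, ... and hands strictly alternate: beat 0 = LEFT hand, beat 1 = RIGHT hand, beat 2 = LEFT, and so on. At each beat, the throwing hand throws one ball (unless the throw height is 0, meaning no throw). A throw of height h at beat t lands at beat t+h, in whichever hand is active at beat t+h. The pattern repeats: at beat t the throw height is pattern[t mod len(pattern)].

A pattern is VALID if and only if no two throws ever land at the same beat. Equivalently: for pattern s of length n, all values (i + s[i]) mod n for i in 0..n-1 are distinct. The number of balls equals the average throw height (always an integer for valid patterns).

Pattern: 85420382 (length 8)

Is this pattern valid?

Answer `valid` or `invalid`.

Answer: invalid

Derivation:
i=0: (i + s[i]) mod n = (0 + 8) mod 8 = 0
i=1: (i + s[i]) mod n = (1 + 5) mod 8 = 6
i=2: (i + s[i]) mod n = (2 + 4) mod 8 = 6
i=3: (i + s[i]) mod n = (3 + 2) mod 8 = 5
i=4: (i + s[i]) mod n = (4 + 0) mod 8 = 4
i=5: (i + s[i]) mod n = (5 + 3) mod 8 = 0
i=6: (i + s[i]) mod n = (6 + 8) mod 8 = 6
i=7: (i + s[i]) mod n = (7 + 2) mod 8 = 1
Residues: [0, 6, 6, 5, 4, 0, 6, 1], distinct: False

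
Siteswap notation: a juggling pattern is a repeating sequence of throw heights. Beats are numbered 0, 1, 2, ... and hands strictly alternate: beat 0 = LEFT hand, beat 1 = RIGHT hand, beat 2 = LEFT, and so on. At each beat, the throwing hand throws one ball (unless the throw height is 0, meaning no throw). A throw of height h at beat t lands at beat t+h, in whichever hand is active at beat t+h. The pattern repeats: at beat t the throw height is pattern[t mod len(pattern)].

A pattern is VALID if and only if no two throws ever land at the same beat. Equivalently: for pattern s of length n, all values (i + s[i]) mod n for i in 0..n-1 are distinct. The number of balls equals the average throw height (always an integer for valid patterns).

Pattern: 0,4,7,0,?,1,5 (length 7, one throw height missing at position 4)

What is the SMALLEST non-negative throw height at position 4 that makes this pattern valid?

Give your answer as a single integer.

i=0: (0 + 0) mod 7 = 0
i=1: (1 + 4) mod 7 = 5
i=2: (2 + 7) mod 7 = 2
i=3: (3 + 0) mod 7 = 3
i=4: s[i]=? (unknown)
i=5: (5 + 1) mod 7 = 6
i=6: (6 + 5) mod 7 = 4
Known residues: [0, 2, 3, 4, 5, 6]; need a permutation of 0..6, so missing residue r = 1
Need (4 + s) mod 7 = 1; smallest s = (1 - 4) mod 7 = 4

Answer: 4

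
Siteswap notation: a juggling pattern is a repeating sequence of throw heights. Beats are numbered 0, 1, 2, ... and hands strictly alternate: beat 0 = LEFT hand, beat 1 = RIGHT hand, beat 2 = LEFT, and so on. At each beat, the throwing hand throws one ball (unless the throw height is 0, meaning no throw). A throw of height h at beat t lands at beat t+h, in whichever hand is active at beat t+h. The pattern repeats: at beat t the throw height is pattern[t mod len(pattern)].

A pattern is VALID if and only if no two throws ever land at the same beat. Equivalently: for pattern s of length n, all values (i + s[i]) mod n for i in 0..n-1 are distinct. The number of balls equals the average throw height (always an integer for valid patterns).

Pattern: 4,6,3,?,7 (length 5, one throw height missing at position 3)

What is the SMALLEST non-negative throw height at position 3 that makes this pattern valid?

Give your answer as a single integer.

Answer: 0

Derivation:
i=0: (0 + 4) mod 5 = 4
i=1: (1 + 6) mod 5 = 2
i=2: (2 + 3) mod 5 = 0
i=3: s[i]=? (unknown)
i=4: (4 + 7) mod 5 = 1
Known residues: [0, 1, 2, 4]; need a permutation of 0..4, so missing residue r = 3
Need (3 + s) mod 5 = 3; smallest s = (3 - 3) mod 5 = 0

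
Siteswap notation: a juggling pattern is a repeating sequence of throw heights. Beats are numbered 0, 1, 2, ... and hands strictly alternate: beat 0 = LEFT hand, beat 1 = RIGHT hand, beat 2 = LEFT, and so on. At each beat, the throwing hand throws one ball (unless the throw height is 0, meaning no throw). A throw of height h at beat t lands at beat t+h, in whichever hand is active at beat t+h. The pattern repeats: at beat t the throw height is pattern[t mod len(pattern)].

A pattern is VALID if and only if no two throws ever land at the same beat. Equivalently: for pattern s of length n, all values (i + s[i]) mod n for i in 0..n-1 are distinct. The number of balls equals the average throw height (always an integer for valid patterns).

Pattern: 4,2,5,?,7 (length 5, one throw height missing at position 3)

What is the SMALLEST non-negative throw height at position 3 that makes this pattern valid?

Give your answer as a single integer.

i=0: (0 + 4) mod 5 = 4
i=1: (1 + 2) mod 5 = 3
i=2: (2 + 5) mod 5 = 2
i=3: s[i]=? (unknown)
i=4: (4 + 7) mod 5 = 1
Known residues: [1, 2, 3, 4]; need a permutation of 0..4, so missing residue r = 0
Need (3 + s) mod 5 = 0; smallest s = (0 - 3) mod 5 = 2

Answer: 2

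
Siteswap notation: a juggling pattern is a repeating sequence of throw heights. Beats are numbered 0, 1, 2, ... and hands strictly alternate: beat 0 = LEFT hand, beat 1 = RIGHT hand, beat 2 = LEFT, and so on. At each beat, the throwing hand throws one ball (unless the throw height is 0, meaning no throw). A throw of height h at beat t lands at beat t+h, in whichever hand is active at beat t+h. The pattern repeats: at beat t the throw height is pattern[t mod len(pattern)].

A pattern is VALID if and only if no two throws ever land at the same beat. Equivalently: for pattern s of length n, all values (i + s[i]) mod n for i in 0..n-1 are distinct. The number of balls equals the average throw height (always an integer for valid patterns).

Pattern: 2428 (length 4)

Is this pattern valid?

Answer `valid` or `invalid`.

Answer: valid

Derivation:
i=0: (i + s[i]) mod n = (0 + 2) mod 4 = 2
i=1: (i + s[i]) mod n = (1 + 4) mod 4 = 1
i=2: (i + s[i]) mod n = (2 + 2) mod 4 = 0
i=3: (i + s[i]) mod n = (3 + 8) mod 4 = 3
Residues: [2, 1, 0, 3], distinct: True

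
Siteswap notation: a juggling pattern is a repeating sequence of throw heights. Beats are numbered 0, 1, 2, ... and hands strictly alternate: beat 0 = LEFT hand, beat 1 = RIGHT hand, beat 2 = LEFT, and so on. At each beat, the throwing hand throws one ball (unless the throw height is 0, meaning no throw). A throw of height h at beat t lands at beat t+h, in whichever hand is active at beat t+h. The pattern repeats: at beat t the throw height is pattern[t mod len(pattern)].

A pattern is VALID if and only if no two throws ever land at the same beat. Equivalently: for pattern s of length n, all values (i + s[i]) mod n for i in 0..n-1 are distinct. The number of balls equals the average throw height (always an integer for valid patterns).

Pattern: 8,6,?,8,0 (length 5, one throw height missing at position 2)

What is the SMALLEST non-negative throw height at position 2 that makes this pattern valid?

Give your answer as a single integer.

Answer: 3

Derivation:
i=0: (0 + 8) mod 5 = 3
i=1: (1 + 6) mod 5 = 2
i=2: s[i]=? (unknown)
i=3: (3 + 8) mod 5 = 1
i=4: (4 + 0) mod 5 = 4
Known residues: [1, 2, 3, 4]; need a permutation of 0..4, so missing residue r = 0
Need (2 + s) mod 5 = 0; smallest s = (0 - 2) mod 5 = 3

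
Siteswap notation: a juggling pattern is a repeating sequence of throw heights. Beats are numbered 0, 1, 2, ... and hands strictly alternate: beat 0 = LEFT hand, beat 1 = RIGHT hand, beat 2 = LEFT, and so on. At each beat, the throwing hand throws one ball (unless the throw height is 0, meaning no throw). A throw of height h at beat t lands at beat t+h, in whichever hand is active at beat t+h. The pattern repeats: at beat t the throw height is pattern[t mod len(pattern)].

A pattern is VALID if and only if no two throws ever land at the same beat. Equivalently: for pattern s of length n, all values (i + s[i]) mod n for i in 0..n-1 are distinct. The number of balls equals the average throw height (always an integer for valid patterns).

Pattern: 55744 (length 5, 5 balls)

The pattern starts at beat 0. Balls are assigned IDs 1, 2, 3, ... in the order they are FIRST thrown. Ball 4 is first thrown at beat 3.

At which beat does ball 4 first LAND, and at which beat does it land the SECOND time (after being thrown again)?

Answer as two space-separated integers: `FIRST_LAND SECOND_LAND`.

Answer: 7 14

Derivation:
Beat 0 (L): throw ball1 h=5 -> lands@5:R; in-air after throw: [b1@5:R]
Beat 1 (R): throw ball2 h=5 -> lands@6:L; in-air after throw: [b1@5:R b2@6:L]
Beat 2 (L): throw ball3 h=7 -> lands@9:R; in-air after throw: [b1@5:R b2@6:L b3@9:R]
Beat 3 (R): throw ball4 h=4 -> lands@7:R; in-air after throw: [b1@5:R b2@6:L b4@7:R b3@9:R]
Beat 4 (L): throw ball5 h=4 -> lands@8:L; in-air after throw: [b1@5:R b2@6:L b4@7:R b5@8:L b3@9:R]
Beat 5 (R): throw ball1 h=5 -> lands@10:L; in-air after throw: [b2@6:L b4@7:R b5@8:L b3@9:R b1@10:L]
Beat 6 (L): throw ball2 h=5 -> lands@11:R; in-air after throw: [b4@7:R b5@8:L b3@9:R b1@10:L b2@11:R]
Beat 7 (R): throw ball4 h=7 -> lands@14:L; in-air after throw: [b5@8:L b3@9:R b1@10:L b2@11:R b4@14:L]
Beat 8 (L): throw ball5 h=4 -> lands@12:L; in-air after throw: [b3@9:R b1@10:L b2@11:R b5@12:L b4@14:L]
Beat 9 (R): throw ball3 h=4 -> lands@13:R; in-air after throw: [b1@10:L b2@11:R b5@12:L b3@13:R b4@14:L]
Beat 10 (L): throw ball1 h=5 -> lands@15:R; in-air after throw: [b2@11:R b5@12:L b3@13:R b4@14:L b1@15:R]
Beat 11 (R): throw ball2 h=5 -> lands@16:L; in-air after throw: [b5@12:L b3@13:R b4@14:L b1@15:R b2@16:L]
Beat 12 (L): throw ball5 h=7 -> lands@19:R; in-air after throw: [b3@13:R b4@14:L b1@15:R b2@16:L b5@19:R]
Beat 13 (R): throw ball3 h=4 -> lands@17:R; in-air after throw: [b4@14:L b1@15:R b2@16:L b3@17:R b5@19:R]
Beat 14 (L): throw ball4 h=4 -> lands@18:L; in-air after throw: [b1@15:R b2@16:L b3@17:R b4@18:L b5@19:R]
Ball 4: thrown@3 h=4 -> first land @7; rethrown@7 h=7 -> second land @14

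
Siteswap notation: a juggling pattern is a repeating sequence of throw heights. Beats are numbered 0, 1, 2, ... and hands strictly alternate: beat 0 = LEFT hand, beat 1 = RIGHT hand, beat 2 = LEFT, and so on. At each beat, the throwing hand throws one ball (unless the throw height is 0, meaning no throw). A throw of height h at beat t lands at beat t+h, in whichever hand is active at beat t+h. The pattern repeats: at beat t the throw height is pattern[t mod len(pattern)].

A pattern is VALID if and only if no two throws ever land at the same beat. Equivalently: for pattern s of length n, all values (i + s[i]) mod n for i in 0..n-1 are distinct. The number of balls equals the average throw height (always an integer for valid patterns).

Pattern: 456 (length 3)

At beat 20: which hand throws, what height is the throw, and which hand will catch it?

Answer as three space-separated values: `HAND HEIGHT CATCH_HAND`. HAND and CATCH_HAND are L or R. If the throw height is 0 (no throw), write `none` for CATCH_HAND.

Answer: L 6 L

Derivation:
Beat 20: 20 mod 2 = 0, so hand = L
Throw height = pattern[20 mod 3] = pattern[2] = 6
Lands at beat 20+6=26, 26 mod 2 = 0, so catch hand = L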